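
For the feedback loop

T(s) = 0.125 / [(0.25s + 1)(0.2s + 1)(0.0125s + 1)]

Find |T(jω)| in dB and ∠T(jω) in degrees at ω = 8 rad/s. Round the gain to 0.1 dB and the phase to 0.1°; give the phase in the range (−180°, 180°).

At ω = 8 rad/s:
pole (1 + j8·0.25) = 1 + j2 → |·| ≈ 2.2361, ∠ ≈ 63.43°
pole (1 + j8·0.2) = 1 + j1.6 → |·| ≈ 1.8868, ∠ ≈ 57.99°
pole (1 + j8·0.0125) = 1 + j0.1 → |·| ≈ 1.005, ∠ ≈ 5.71°
|T| = 0.125 · 1 / (2.2361 · 1.8868 · 1.005) ≈ 0.02948
Gain = 20 log₁₀(0.02948) ≈ -30.61 dB
∠T = (0°) − (63.43° + 57.99° + 5.71°) = -127.13°

-30.6 dB, -127.1°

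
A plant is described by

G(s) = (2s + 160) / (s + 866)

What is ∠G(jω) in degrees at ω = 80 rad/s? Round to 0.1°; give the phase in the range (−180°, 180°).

39.7°

Substitute s = j80:
Numerator: 2(j80) + 160 = 160 + j160
Denominator: (j80) + 866 = 866 + j80
|N| = √(160² + 160²) ≈ 226.27, ∠N ≈ 45.00°
|D| = √(866² + 80²) ≈ 869.69, ∠D ≈ 5.28°
∠G = 45.00° − 5.28° = 39.72°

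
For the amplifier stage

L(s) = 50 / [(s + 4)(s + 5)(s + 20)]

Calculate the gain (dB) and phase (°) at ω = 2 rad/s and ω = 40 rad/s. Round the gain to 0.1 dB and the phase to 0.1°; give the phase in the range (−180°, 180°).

At s = jω = j2:
pole (s+4): 4 + j2 → |·| = √(4²+2²) = √20 ≈ 4.4721, ∠ = arctan(2/4) ≈ 26.57°
pole (s+5): 5 + j2 → |·| = √(5²+2²) = √29 ≈ 5.3852, ∠ = arctan(2/5) ≈ 21.80°
pole (s+20): 20 + j2 → |·| = √(20²+2²) = √404 ≈ 20.1, ∠ = arctan(2/20) ≈ 5.71°
|L| = 50 / 484.07 ≈ 0.10329
Gain = 20 log₁₀(0.10329) ≈ -19.72 dB
∠L = 0.00° − 54.08° = -54.08°

At s = jω = j40:
pole (s+4): 4 + j40 → |·| = √(4²+40²) = √1616 ≈ 40.2, ∠ = arctan(40/4) ≈ 84.29°
pole (s+5): 5 + j40 → |·| = √(5²+40²) = √1625 ≈ 40.311, ∠ = arctan(40/5) ≈ 82.87°
pole (s+20): 20 + j40 → |·| = √(20²+40²) = √2000 ≈ 44.721, ∠ = arctan(40/20) ≈ 63.43°
|L| = 50 / 72470 ≈ 0.00068994
Gain = 20 log₁₀(0.00068994) ≈ -63.22 dB
∠L = 0.00° − 230.59° = -230.59° ≡ 129.41° (principal value)

ω = 2: -19.7 dB, -54.1°; ω = 40: -63.2 dB, 129.4°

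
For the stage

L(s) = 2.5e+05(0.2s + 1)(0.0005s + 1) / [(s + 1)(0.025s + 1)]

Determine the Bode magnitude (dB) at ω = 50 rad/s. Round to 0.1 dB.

89.9 dB

At ω = 50 rad/s:
zero (1 + j50·0.2) = 1 + j10 → |·| ≈ 10.05, ∠ ≈ 84.29°
zero (1 + j50·0.0005) = 1 + j0.025 → |·| ≈ 1.0003, ∠ ≈ 1.43°
pole (1 + j50·1) = 1 + j50 → |·| ≈ 50.01, ∠ ≈ 88.85°
pole (1 + j50·0.025) = 1 + j1.25 → |·| ≈ 1.6008, ∠ ≈ 51.34°
|L| = 2.5e+05 · 10.05 · 1.0003 / (50.01 · 1.6008) ≈ 31394
Gain = 20 log₁₀(31394) ≈ 89.94 dB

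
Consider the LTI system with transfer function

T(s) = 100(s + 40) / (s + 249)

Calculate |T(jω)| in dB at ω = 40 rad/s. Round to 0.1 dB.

At s = jω = j40:
zero (s+40): 40 + j40 → |·| = √(40²+40²) = √3200 ≈ 56.569, ∠ = arctan(40/40) ≈ 45.00°
pole (s+249): 249 + j40 → |·| = √(249²+40²) = √63601 ≈ 252.19, ∠ = arctan(40/249) ≈ 9.13°
|T| = 100 · 56.569 / 252.19 ≈ 22.431
Gain = 20 log₁₀(22.431) ≈ 27.02 dB

27.0 dB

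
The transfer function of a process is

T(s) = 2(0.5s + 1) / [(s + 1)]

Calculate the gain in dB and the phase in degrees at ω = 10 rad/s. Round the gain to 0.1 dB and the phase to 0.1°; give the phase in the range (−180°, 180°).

0.1 dB, -5.6°

At ω = 10 rad/s:
zero (1 + j10·0.5) = 1 + j5 → |·| ≈ 5.099, ∠ ≈ 78.69°
pole (1 + j10·1) = 1 + j10 → |·| ≈ 10.05, ∠ ≈ 84.29°
|T| = 2 · 5.099 / (10.05) ≈ 1.0147
Gain = 20 log₁₀(1.0147) ≈ 0.13 dB
∠T = (78.69°) − (84.29°) = -5.60°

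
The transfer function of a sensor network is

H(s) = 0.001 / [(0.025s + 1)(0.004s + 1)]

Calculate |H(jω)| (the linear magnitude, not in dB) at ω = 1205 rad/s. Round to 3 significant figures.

6.74e-06

At ω = 1205 rad/s:
pole (1 + j1205·0.025) = 1 + j30.125 → |·| ≈ 30.142, ∠ ≈ 88.10°
pole (1 + j1205·0.004) = 1 + j4.82 → |·| ≈ 4.9226, ∠ ≈ 78.28°
|H| = 0.001 · 1 / (30.142 · 4.9226) ≈ 6.7396e-06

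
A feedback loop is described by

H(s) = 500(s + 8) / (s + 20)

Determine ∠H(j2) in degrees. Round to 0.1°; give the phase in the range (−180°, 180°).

At s = jω = j2:
zero (s+8): 8 + j2 → |·| = √(8²+2²) = √68 ≈ 8.2462, ∠ = arctan(2/8) ≈ 14.04°
pole (s+20): 20 + j2 → |·| = √(20²+2²) = √404 ≈ 20.1, ∠ = arctan(2/20) ≈ 5.71°
∠H = 14.04° − 5.71° = 8.33°

8.3°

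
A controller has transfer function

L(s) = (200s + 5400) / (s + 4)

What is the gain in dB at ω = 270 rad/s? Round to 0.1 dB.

Substitute s = j270:
Numerator: 200(j270) + 5400 = 5400 + j54000
Denominator: (j270) + 4 = 4 + j270
|N| = √(5400² + 54000²) ≈ 54269, ∠N ≈ 84.29°
|D| = √(4² + 270²) ≈ 270.03, ∠D ≈ 89.15°
|L| = 54269 / 270.03 ≈ 200.97
Gain = 20 log₁₀(200.97) ≈ 46.06 dB

46.1 dB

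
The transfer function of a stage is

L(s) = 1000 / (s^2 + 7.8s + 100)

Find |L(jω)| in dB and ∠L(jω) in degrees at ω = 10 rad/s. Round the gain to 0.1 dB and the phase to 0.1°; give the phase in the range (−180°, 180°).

22.2 dB, -90.0°

At s = jω = j10:
quadratic: (j10)² + 7.8·j10 + 100 = 0 + j78 → |·| ≈ 78, ∠ ≈ 90.00°
|L| = 1000 / 78 ≈ 12.821
Gain = 20 log₁₀(12.821) ≈ 22.16 dB
∠L = 0.00° − 90.00° = -90.00°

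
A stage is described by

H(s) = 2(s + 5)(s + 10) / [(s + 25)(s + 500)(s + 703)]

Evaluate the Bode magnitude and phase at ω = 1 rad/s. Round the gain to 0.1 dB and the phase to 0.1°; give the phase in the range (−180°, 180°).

-98.7 dB, 14.5°

At s = jω = j1:
zero (s+5): 5 + j1 → |·| = √(5²+1²) = √26 ≈ 5.099, ∠ = arctan(1/5) ≈ 11.31°
zero (s+10): 10 + j1 → |·| = √(10²+1²) = √101 ≈ 10.05, ∠ = arctan(1/10) ≈ 5.71°
pole (s+25): 25 + j1 → |·| = √(25²+1²) = √626 ≈ 25.02, ∠ = arctan(1/25) ≈ 2.29°
pole (s+500): 500 + j1 → |·| = √(500²+1²) = √250001 ≈ 500, ∠ = arctan(1/500) ≈ 0.11°
pole (s+703): 703 + j1 → |·| = √(703²+1²) = √494210 ≈ 703, ∠ = arctan(1/703) ≈ 0.08°
|H| = 2 · 51.245 / 8.7945e+06 ≈ 1.1654e-05
Gain = 20 log₁₀(1.1654e-05) ≈ -98.67 dB
∠H = 17.02° − 2.48° = 14.54°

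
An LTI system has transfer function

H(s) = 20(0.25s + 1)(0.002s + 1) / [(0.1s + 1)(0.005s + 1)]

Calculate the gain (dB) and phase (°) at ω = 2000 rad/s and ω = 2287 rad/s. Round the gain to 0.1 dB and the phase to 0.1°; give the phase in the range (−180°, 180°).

At ω = 2000 rad/s:
zero (1 + j2000·0.25) = 1 + j500 → |·| ≈ 500, ∠ ≈ 89.89°
zero (1 + j2000·0.002) = 1 + j4 → |·| ≈ 4.1231, ∠ ≈ 75.96°
pole (1 + j2000·0.1) = 1 + j200 → |·| ≈ 200, ∠ ≈ 89.71°
pole (1 + j2000·0.005) = 1 + j10 → |·| ≈ 10.05, ∠ ≈ 84.29°
|H| = 20 · 500 · 4.1231 / (200 · 10.05) ≈ 20.513
Gain = 20 log₁₀(20.513) ≈ 26.24 dB
∠H = (89.89° + 75.96°) − (89.71° + 84.29°) = -8.15°

At ω = 2287 rad/s:
zero (1 + j2287·0.25) = 1 + j571.75 → |·| ≈ 571.75, ∠ ≈ 89.90°
zero (1 + j2287·0.002) = 1 + j4.574 → |·| ≈ 4.682, ∠ ≈ 77.67°
pole (1 + j2287·0.1) = 1 + j228.7 → |·| ≈ 228.7, ∠ ≈ 89.75°
pole (1 + j2287·0.005) = 1 + j11.435 → |·| ≈ 11.479, ∠ ≈ 85.00°
|H| = 20 · 571.75 · 4.682 / (228.7 · 11.479) ≈ 20.394
Gain = 20 log₁₀(20.394) ≈ 26.19 dB
∠H = (89.90° + 77.67°) − (89.75° + 85.00°) = -7.18°

ω = 2000: 26.2 dB, -8.2°; ω = 2287: 26.2 dB, -7.2°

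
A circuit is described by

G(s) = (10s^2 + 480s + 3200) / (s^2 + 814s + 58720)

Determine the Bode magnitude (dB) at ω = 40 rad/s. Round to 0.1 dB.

-9.1 dB

Substitute s = j40:
Numerator: 10(j40)^2 + 480(j40) + 3200 = -12800 + j19200
Denominator: (j40)^2 + 814(j40) + 58720 = 57120 + j32560
|N| = √(12800² + 19200²) ≈ 23076, ∠N ≈ 123.69°
|D| = √(57120² + 32560²) ≈ 65748, ∠D ≈ 29.68°
|G| = 23076 / 65748 ≈ 0.35098
Gain = 20 log₁₀(0.35098) ≈ -9.09 dB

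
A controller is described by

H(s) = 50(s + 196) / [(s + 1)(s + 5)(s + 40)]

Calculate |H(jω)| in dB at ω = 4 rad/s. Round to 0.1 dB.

19.3 dB

At s = jω = j4:
zero (s+196): 196 + j4 → |·| = √(196²+4²) = √38432 ≈ 196.04, ∠ = arctan(4/196) ≈ 1.17°
pole (s+1): 1 + j4 → |·| = √(1²+4²) = √17 ≈ 4.1231, ∠ = arctan(4/1) ≈ 75.96°
pole (s+5): 5 + j4 → |·| = √(5²+4²) = √41 ≈ 6.4031, ∠ = arctan(4/5) ≈ 38.66°
pole (s+40): 40 + j4 → |·| = √(40²+4²) = √1616 ≈ 40.2, ∠ = arctan(4/40) ≈ 5.71°
|H| = 50 · 196.04 / 1061.3 ≈ 9.2358
Gain = 20 log₁₀(9.2358) ≈ 19.31 dB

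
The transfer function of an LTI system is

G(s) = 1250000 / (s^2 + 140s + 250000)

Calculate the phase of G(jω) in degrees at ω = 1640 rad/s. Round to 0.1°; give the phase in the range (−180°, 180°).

At s = jω = j1640:
quadratic: (j1640)² + 140·j1640 + 250000 = -2439600 + j229600 → |·| ≈ 2.4504e+06, ∠ ≈ 174.62°
∠G = 0.00° − 174.62° = -174.62°

-174.6°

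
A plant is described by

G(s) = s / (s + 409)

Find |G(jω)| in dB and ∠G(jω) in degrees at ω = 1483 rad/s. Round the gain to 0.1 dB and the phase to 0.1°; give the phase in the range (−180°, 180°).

-0.3 dB, 15.4°

At s = jω = j1483:
zero at origin: s = j1483 → |·| = 1483, ∠ = 90.00°
pole (s+409): 409 + j1483 → |·| = √(409²+1483²) = √2366570 ≈ 1538.4, ∠ = arctan(1483/409) ≈ 74.58°
|G| = 1 · 1483 / 1538.4 ≈ 0.96399
Gain = 20 log₁₀(0.96399) ≈ -0.32 dB
∠G = 90.00° − 74.58° = 15.42°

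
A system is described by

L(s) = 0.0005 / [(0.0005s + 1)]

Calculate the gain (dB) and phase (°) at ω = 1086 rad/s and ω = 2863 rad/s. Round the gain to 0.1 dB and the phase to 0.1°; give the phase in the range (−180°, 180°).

At ω = 1086 rad/s:
pole (1 + j1086·0.0005) = 1 + j0.543 → |·| ≈ 1.1379, ∠ ≈ 28.50°
|L| = 0.0005 · 1 / (1.1379) ≈ 0.00043941
Gain = 20 log₁₀(0.00043941) ≈ -67.14 dB
∠L = (0°) − (28.50°) = -28.50°

At ω = 2863 rad/s:
pole (1 + j2863·0.0005) = 1 + j1.4315 → |·| ≈ 1.7462, ∠ ≈ 55.06°
|L| = 0.0005 · 1 / (1.7462) ≈ 0.00028634
Gain = 20 log₁₀(0.00028634) ≈ -70.86 dB
∠L = (0°) − (55.06°) = -55.06°

ω = 1086: -67.1 dB, -28.5°; ω = 2863: -70.9 dB, -55.1°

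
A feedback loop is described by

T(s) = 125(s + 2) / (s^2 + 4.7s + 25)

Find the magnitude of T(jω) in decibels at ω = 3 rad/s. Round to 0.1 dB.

26.5 dB

At s = jω = j3:
zero (s+2): 2 + j3 → |·| = √(2²+3²) = √13 ≈ 3.6056, ∠ = arctan(3/2) ≈ 56.31°
quadratic: (j3)² + 4.7·j3 + 25 = 16 + j14.1 → |·| ≈ 21.326, ∠ ≈ 41.39°
|T| = 125 · 3.6056 / 21.326 ≈ 21.134
Gain = 20 log₁₀(21.134) ≈ 26.50 dB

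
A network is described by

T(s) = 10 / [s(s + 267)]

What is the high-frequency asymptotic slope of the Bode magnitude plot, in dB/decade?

Each pole contributes −20 dB/decade at high frequency; each zero contributes +20 dB/decade.
Net: 0 zero(s) − 2 pole(s) → -40 dB/decade.

-40 dB/decade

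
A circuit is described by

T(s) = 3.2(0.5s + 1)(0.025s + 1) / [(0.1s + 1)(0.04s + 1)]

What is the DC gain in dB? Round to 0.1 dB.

T(0) = 3.2 · 1 / 1 = 3.2
20 log₁₀(3.2) ≈ 10.10 dB

10.1 dB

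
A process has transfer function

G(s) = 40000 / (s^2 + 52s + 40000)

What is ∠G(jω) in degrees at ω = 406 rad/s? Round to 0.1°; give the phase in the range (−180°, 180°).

At s = jω = j406:
quadratic: (j406)² + 52·j406 + 40000 = -124836 + j21112 → |·| ≈ 1.2661e+05, ∠ ≈ 170.40°
∠G = 0.00° − 170.40° = -170.40°

-170.4°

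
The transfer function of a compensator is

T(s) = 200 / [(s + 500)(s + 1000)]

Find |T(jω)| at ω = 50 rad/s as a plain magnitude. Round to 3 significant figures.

At s = jω = j50:
pole (s+500): 500 + j50 → |·| = √(500²+50²) = √252500 ≈ 502.49, ∠ = arctan(50/500) ≈ 5.71°
pole (s+1000): 1000 + j50 → |·| = √(1000²+50²) = √1002500 ≈ 1001.2, ∠ = arctan(50/1000) ≈ 2.86°
|T| = 200 / 5.0309e+05 ≈ 0.00039754

0.000398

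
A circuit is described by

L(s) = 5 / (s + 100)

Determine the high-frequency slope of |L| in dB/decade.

-20 dB/decade

Each pole contributes −20 dB/decade at high frequency; each zero contributes +20 dB/decade.
Net: 0 zero(s) − 1 pole(s) → -20 dB/decade.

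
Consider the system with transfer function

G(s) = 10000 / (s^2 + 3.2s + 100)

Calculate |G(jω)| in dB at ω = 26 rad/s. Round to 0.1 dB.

At s = jω = j26:
quadratic: (j26)² + 3.2·j26 + 100 = -576 + j83.2 → |·| ≈ 581.98, ∠ ≈ 171.78°
|G| = 10000 / 581.98 ≈ 17.183
Gain = 20 log₁₀(17.183) ≈ 24.70 dB

24.7 dB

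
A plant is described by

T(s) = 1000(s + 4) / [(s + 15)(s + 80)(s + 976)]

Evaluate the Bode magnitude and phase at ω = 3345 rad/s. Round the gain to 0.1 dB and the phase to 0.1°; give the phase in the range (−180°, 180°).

-81.3 dB, -162.2°

At s = jω = j3345:
zero (s+4): 4 + j3345 → |·| = √(4²+3345²) = √11189041 ≈ 3345, ∠ = arctan(3345/4) ≈ 89.93°
pole (s+15): 15 + j3345 → |·| = √(15²+3345²) = √11189250 ≈ 3345, ∠ = arctan(3345/15) ≈ 89.74°
pole (s+80): 80 + j3345 → |·| = √(80²+3345²) = √11195425 ≈ 3346, ∠ = arctan(3345/80) ≈ 88.63°
pole (s+976): 976 + j3345 → |·| = √(976²+3345²) = √12141601 ≈ 3484.5, ∠ = arctan(3345/976) ≈ 73.73°
|T| = 1000 · 3345 / 3.9e+10 ≈ 8.5769e-05
Gain = 20 log₁₀(8.5769e-05) ≈ -81.33 dB
∠T = 89.93° − 252.10° = -162.17°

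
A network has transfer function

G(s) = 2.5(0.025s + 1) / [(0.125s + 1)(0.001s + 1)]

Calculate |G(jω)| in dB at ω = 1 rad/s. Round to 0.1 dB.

7.9 dB

At ω = 1 rad/s:
zero (1 + j1·0.025) = 1 + j0.025 → |·| ≈ 1.0003, ∠ ≈ 1.43°
pole (1 + j1·0.125) = 1 + j0.125 → |·| ≈ 1.0078, ∠ ≈ 7.13°
pole (1 + j1·0.001) = 1 + j0.001 → |·| ≈ 1, ∠ ≈ 0.06°
|G| = 2.5 · 1.0003 / (1.0078 · 1) ≈ 2.4814
Gain = 20 log₁₀(2.4814) ≈ 7.89 dB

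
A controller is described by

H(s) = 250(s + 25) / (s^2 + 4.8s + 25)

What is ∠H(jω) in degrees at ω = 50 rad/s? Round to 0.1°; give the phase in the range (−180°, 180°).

-111.0°

At s = jω = j50:
zero (s+25): 25 + j50 → |·| = √(25²+50²) = √3125 ≈ 55.902, ∠ = arctan(50/25) ≈ 63.43°
quadratic: (j50)² + 4.8·j50 + 25 = -2475 + j240 → |·| ≈ 2486.6, ∠ ≈ 174.46°
∠H = 63.43° − 174.46° = -111.03°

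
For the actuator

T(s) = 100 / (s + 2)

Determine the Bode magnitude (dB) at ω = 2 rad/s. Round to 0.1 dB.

Substitute s = j2:
Numerator: 100 = 100 + j0
Denominator: (j2) + 2 = 2 + j2
|N| = √(100² + 0²) ≈ 100, ∠N ≈ 0.00°
|D| = √(2² + 2²) ≈ 2.8284, ∠D ≈ 45.00°
|T| = 100 / 2.8284 ≈ 35.356
Gain = 20 log₁₀(35.356) ≈ 30.97 dB

31.0 dB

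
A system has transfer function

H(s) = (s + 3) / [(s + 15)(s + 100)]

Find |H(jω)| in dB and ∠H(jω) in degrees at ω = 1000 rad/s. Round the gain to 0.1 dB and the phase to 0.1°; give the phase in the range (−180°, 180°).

At s = jω = j1000:
zero (s+3): 3 + j1000 → |·| = √(3²+1000²) = √1000009 ≈ 1000, ∠ = arctan(1000/3) ≈ 89.83°
pole (s+15): 15 + j1000 → |·| = √(15²+1000²) = √1000225 ≈ 1000.1, ∠ = arctan(1000/15) ≈ 89.14°
pole (s+100): 100 + j1000 → |·| = √(100²+1000²) = √1010000 ≈ 1005, ∠ = arctan(1000/100) ≈ 84.29°
|H| = 1 · 1000 / 1.0051e+06 ≈ 0.00099493
Gain = 20 log₁₀(0.00099493) ≈ -60.04 dB
∠H = 89.83° − 173.43° = -83.60°

-60.0 dB, -83.6°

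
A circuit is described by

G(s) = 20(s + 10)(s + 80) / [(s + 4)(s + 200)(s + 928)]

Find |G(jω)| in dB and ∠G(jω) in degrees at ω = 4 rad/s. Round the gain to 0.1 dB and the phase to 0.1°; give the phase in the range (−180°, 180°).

-35.7 dB, -21.7°

At s = jω = j4:
zero (s+10): 10 + j4 → |·| = √(10²+4²) = √116 ≈ 10.77, ∠ = arctan(4/10) ≈ 21.80°
zero (s+80): 80 + j4 → |·| = √(80²+4²) = √6416 ≈ 80.1, ∠ = arctan(4/80) ≈ 2.86°
pole (s+4): 4 + j4 → |·| = √(4²+4²) = √32 ≈ 5.6569, ∠ = arctan(4/4) ≈ 45.00°
pole (s+200): 200 + j4 → |·| = √(200²+4²) = √40016 ≈ 200.04, ∠ = arctan(4/200) ≈ 1.15°
pole (s+928): 928 + j4 → |·| = √(928²+4²) = √861200 ≈ 928.01, ∠ = arctan(4/928) ≈ 0.25°
|G| = 20 · 862.68 / 1.0501e+06 ≈ 0.01643
Gain = 20 log₁₀(0.01643) ≈ -35.69 dB
∠G = 24.66° − 46.40° = -21.74°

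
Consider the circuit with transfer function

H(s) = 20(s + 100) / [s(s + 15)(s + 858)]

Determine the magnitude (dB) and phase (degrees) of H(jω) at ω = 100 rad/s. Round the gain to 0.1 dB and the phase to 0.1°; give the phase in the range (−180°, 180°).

At s = jω = j100:
zero (s+100): 100 + j100 → |·| = √(100²+100²) = √20000 ≈ 141.42, ∠ = arctan(100/100) ≈ 45.00°
pole (s+15): 15 + j100 → |·| = √(15²+100²) = √10225 ≈ 101.12, ∠ = arctan(100/15) ≈ 81.47°
pole (s+858): 858 + j100 → |·| = √(858²+100²) = √746164 ≈ 863.81, ∠ = arctan(100/858) ≈ 6.65°
pole at origin: |s| = 100, ∠ = 90.00° (in denominator)
|H| = 20 · 141.42 / 8.7348e+06 ≈ 0.00032381
Gain = 20 log₁₀(0.00032381) ≈ -69.79 dB
∠H = 45.00° − 178.12° = -133.12°

-69.8 dB, -133.1°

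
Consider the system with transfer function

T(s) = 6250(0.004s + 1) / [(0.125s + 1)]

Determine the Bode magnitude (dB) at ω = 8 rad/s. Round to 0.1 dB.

At ω = 8 rad/s:
zero (1 + j8·0.004) = 1 + j0.032 → |·| ≈ 1.0005, ∠ ≈ 1.83°
pole (1 + j8·0.125) = 1 + j1 → |·| ≈ 1.4142, ∠ ≈ 45.00°
|T| = 6250 · 1.0005 / (1.4142) ≈ 4421.7
Gain = 20 log₁₀(4421.7) ≈ 72.91 dB

72.9 dB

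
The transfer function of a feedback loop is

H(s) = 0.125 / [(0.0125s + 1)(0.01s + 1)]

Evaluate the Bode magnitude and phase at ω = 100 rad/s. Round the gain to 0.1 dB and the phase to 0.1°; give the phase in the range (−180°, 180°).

-25.2 dB, -96.3°

At ω = 100 rad/s:
pole (1 + j100·0.0125) = 1 + j1.25 → |·| ≈ 1.6008, ∠ ≈ 51.34°
pole (1 + j100·0.01) = 1 + j1 → |·| ≈ 1.4142, ∠ ≈ 45.00°
|H| = 0.125 · 1 / (1.6008 · 1.4142) ≈ 0.055216
Gain = 20 log₁₀(0.055216) ≈ -25.16 dB
∠H = (0°) − (51.34° + 45.00°) = -96.34°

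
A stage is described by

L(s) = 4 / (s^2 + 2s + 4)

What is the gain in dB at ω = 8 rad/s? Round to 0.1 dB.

At s = jω = j8:
quadratic: (j8)² + 2·j8 + 4 = -60 + j16 → |·| ≈ 62.097, ∠ ≈ 165.07°
|L| = 4 / 62.097 ≈ 0.064415
Gain = 20 log₁₀(0.064415) ≈ -23.82 dB

-23.8 dB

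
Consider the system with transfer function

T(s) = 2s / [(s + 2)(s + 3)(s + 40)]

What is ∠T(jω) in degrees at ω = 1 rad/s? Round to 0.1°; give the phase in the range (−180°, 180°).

43.6°

At s = jω = j1:
zero at origin: s = j1 → |·| = 1, ∠ = 90.00°
pole (s+2): 2 + j1 → |·| = √(2²+1²) = √5 ≈ 2.2361, ∠ = arctan(1/2) ≈ 26.57°
pole (s+3): 3 + j1 → |·| = √(3²+1²) = √10 ≈ 3.1623, ∠ = arctan(1/3) ≈ 18.43°
pole (s+40): 40 + j1 → |·| = √(40²+1²) = √1601 ≈ 40.012, ∠ = arctan(1/40) ≈ 1.43°
∠T = 90.00° − 46.43° = 43.57°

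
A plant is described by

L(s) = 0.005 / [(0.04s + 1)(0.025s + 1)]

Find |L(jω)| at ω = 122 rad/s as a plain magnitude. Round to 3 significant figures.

0.000313

At ω = 122 rad/s:
pole (1 + j122·0.04) = 1 + j4.88 → |·| ≈ 4.9814, ∠ ≈ 78.42°
pole (1 + j122·0.025) = 1 + j3.05 → |·| ≈ 3.2098, ∠ ≈ 71.85°
|L| = 0.005 · 1 / (4.9814 · 3.2098) ≈ 0.00031271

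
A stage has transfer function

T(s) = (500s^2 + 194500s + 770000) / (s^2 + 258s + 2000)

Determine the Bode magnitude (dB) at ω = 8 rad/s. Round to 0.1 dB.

Substitute s = j8:
Numerator: 500(j8)^2 + 194500(j8) + 770000 = 738000 + j1556000
Denominator: (j8)^2 + 258(j8) + 2000 = 1936 + j2064
|N| = √(738000² + 1556000²) ≈ 1.7221e+06, ∠N ≈ 64.63°
|D| = √(1936² + 2064²) ≈ 2829.9, ∠D ≈ 46.83°
|T| = 1.7221e+06 / 2829.9 ≈ 608.54
Gain = 20 log₁₀(608.54) ≈ 55.69 dB

55.7 dB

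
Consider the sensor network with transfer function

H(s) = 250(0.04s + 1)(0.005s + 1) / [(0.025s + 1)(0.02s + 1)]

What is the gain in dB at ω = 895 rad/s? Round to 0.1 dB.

At ω = 895 rad/s:
zero (1 + j895·0.04) = 1 + j35.8 → |·| ≈ 35.814, ∠ ≈ 88.40°
zero (1 + j895·0.005) = 1 + j4.475 → |·| ≈ 4.5854, ∠ ≈ 77.40°
pole (1 + j895·0.025) = 1 + j22.375 → |·| ≈ 22.397, ∠ ≈ 87.44°
pole (1 + j895·0.02) = 1 + j17.9 → |·| ≈ 17.928, ∠ ≈ 86.80°
|H| = 250 · 35.814 · 4.5854 / (22.397 · 17.928) ≈ 102.25
Gain = 20 log₁₀(102.25) ≈ 40.19 dB

40.2 dB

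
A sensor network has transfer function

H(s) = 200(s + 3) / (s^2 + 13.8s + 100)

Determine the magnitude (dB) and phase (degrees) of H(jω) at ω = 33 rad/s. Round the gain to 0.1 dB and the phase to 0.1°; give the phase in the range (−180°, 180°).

15.7 dB, -70.5°

At s = jω = j33:
zero (s+3): 3 + j33 → |·| = √(3²+33²) = √1098 ≈ 33.136, ∠ = arctan(33/3) ≈ 84.81°
quadratic: (j33)² + 13.8·j33 + 100 = -989 + j455.4 → |·| ≈ 1088.8, ∠ ≈ 155.28°
|H| = 200 · 33.136 / 1088.8 ≈ 6.0867
Gain = 20 log₁₀(6.0867) ≈ 15.69 dB
∠H = 84.81° − 155.28° = -70.47°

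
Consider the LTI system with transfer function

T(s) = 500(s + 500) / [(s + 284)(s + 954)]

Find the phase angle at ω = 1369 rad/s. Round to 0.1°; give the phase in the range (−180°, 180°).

-63.5°

At s = jω = j1369:
zero (s+500): 500 + j1369 → |·| = √(500²+1369²) = √2124161 ≈ 1457.5, ∠ = arctan(1369/500) ≈ 69.94°
pole (s+284): 284 + j1369 → |·| = √(284²+1369²) = √1954817 ≈ 1398.1, ∠ = arctan(1369/284) ≈ 78.28°
pole (s+954): 954 + j1369 → |·| = √(954²+1369²) = √2784277 ≈ 1668.6, ∠ = arctan(1369/954) ≈ 55.13°
∠T = 69.94° − 133.41° = -63.47°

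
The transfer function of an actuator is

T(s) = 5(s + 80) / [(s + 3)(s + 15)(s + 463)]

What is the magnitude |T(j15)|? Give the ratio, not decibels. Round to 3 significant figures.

At s = jω = j15:
zero (s+80): 80 + j15 → |·| = √(80²+15²) = √6625 ≈ 81.394, ∠ = arctan(15/80) ≈ 10.62°
pole (s+3): 3 + j15 → |·| = √(3²+15²) = √234 ≈ 15.297, ∠ = arctan(15/3) ≈ 78.69°
pole (s+15): 15 + j15 → |·| = √(15²+15²) = √450 ≈ 21.213, ∠ = arctan(15/15) ≈ 45.00°
pole (s+463): 463 + j15 → |·| = √(463²+15²) = √214594 ≈ 463.24, ∠ = arctan(15/463) ≈ 1.86°
|T| = 5 · 81.394 / 1.5032e+05 ≈ 0.0027074

0.00271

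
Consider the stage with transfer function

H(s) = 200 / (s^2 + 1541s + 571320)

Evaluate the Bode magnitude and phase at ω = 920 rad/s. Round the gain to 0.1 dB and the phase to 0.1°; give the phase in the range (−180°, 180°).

-77.2 dB, -101.0°

Substitute s = j920:
Numerator: 200 = 200 + j0
Denominator: (j920)^2 + 1541(j920) + 571320 = -275080 + j1417720
|N| = √(200² + 0²) ≈ 200, ∠N ≈ 0.00°
|D| = √(275080² + 1417720²) ≈ 1.4442e+06, ∠D ≈ 100.98°
|H| = 200 / 1.4442e+06 ≈ 0.00013848
Gain = 20 log₁₀(0.00013848) ≈ -77.17 dB
∠H = 0.00° − 100.98° = -100.98°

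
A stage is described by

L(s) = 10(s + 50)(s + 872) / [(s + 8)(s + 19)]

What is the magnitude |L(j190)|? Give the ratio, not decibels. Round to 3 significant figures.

48.3

At s = jω = j190:
zero (s+50): 50 + j190 → |·| = √(50²+190²) = √38600 ≈ 196.47, ∠ = arctan(190/50) ≈ 75.26°
zero (s+872): 872 + j190 → |·| = √(872²+190²) = √796484 ≈ 892.46, ∠ = arctan(190/872) ≈ 12.29°
pole (s+8): 8 + j190 → |·| = √(8²+190²) = √36164 ≈ 190.17, ∠ = arctan(190/8) ≈ 87.59°
pole (s+19): 19 + j190 → |·| = √(19²+190²) = √36461 ≈ 190.95, ∠ = arctan(190/19) ≈ 84.29°
|L| = 10 · 1.7534e+05 / 36313 ≈ 48.286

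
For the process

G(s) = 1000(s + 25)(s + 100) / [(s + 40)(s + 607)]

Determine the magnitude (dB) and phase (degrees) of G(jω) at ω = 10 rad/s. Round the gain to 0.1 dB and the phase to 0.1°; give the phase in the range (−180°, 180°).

40.7 dB, 12.5°

At s = jω = j10:
zero (s+25): 25 + j10 → |·| = √(25²+10²) = √725 ≈ 26.926, ∠ = arctan(10/25) ≈ 21.80°
zero (s+100): 100 + j10 → |·| = √(100²+10²) = √10100 ≈ 100.5, ∠ = arctan(10/100) ≈ 5.71°
pole (s+40): 40 + j10 → |·| = √(40²+10²) = √1700 ≈ 41.231, ∠ = arctan(10/40) ≈ 14.04°
pole (s+607): 607 + j10 → |·| = √(607²+10²) = √368549 ≈ 607.08, ∠ = arctan(10/607) ≈ 0.94°
|G| = 1000 · 2706.1 / 25031 ≈ 108.11
Gain = 20 log₁₀(108.11) ≈ 40.68 dB
∠G = 27.51° − 14.98° = 12.53°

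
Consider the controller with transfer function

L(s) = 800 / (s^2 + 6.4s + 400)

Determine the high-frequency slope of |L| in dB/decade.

-40 dB/decade

Each pole contributes −20 dB/decade at high frequency; each zero contributes +20 dB/decade.
Net: 0 zero(s) − 2 pole(s) → -40 dB/decade.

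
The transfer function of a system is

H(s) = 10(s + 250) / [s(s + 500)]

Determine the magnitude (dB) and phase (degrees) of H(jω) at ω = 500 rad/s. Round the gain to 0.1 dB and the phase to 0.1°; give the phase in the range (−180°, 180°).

-36.0 dB, -71.6°

At s = jω = j500:
zero (s+250): 250 + j500 → |·| = √(250²+500²) = √312500 ≈ 559.02, ∠ = arctan(500/250) ≈ 63.43°
pole (s+500): 500 + j500 → |·| = √(500²+500²) = √500000 ≈ 707.11, ∠ = arctan(500/500) ≈ 45.00°
pole at origin: |s| = 500, ∠ = 90.00° (in denominator)
|H| = 10 · 559.02 / 3.5356e+05 ≈ 0.015811
Gain = 20 log₁₀(0.015811) ≈ -36.02 dB
∠H = 63.43° − 135.00° = -71.57°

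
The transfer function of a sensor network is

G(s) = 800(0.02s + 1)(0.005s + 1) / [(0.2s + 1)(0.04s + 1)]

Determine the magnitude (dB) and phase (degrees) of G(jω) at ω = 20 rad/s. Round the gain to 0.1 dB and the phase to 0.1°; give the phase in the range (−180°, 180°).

44.3 dB, -87.1°

At ω = 20 rad/s:
zero (1 + j20·0.02) = 1 + j0.4 → |·| ≈ 1.077, ∠ ≈ 21.80°
zero (1 + j20·0.005) = 1 + j0.1 → |·| ≈ 1.005, ∠ ≈ 5.71°
pole (1 + j20·0.2) = 1 + j4 → |·| ≈ 4.1231, ∠ ≈ 75.96°
pole (1 + j20·0.04) = 1 + j0.8 → |·| ≈ 1.2806, ∠ ≈ 38.66°
|G| = 800 · 1.077 · 1.005 / (4.1231 · 1.2806) ≈ 164
Gain = 20 log₁₀(164) ≈ 44.30 dB
∠G = (21.80° + 5.71°) − (75.96° + 38.66°) = -87.11°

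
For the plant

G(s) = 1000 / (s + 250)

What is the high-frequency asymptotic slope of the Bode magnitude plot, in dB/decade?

Each pole contributes −20 dB/decade at high frequency; each zero contributes +20 dB/decade.
Net: 0 zero(s) − 1 pole(s) → -20 dB/decade.

-20 dB/decade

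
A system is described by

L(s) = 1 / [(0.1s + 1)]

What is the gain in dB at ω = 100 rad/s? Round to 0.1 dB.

At ω = 100 rad/s:
pole (1 + j100·0.1) = 1 + j10 → |·| ≈ 10.05, ∠ ≈ 84.29°
|L| = 1 · 1 / (10.05) ≈ 0.099502
Gain = 20 log₁₀(0.099502) ≈ -20.04 dB

-20.0 dB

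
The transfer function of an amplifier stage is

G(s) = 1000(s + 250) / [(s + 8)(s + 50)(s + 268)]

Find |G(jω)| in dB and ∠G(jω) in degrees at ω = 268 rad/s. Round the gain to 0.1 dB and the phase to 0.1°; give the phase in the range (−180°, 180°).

-37.6 dB, -165.7°

At s = jω = j268:
zero (s+250): 250 + j268 → |·| = √(250²+268²) = √134324 ≈ 366.5, ∠ = arctan(268/250) ≈ 46.99°
pole (s+8): 8 + j268 → |·| = √(8²+268²) = √71888 ≈ 268.12, ∠ = arctan(268/8) ≈ 88.29°
pole (s+50): 50 + j268 → |·| = √(50²+268²) = √74324 ≈ 272.62, ∠ = arctan(268/50) ≈ 79.43°
pole (s+268): 268 + j268 → |·| = √(268²+268²) = √143648 ≈ 379.01, ∠ = arctan(268/268) ≈ 45.00°
|G| = 1000 · 366.5 / 2.7704e+07 ≈ 0.013229
Gain = 20 log₁₀(0.013229) ≈ -37.57 dB
∠G = 46.99° − 212.72° = -165.73°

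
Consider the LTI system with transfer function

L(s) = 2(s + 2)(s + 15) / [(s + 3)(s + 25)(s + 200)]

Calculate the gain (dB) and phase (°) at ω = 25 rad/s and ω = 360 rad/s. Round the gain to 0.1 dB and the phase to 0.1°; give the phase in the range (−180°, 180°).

ω = 25: -41.8 dB, 9.2°; ω = 360: -46.3 dB, -59.2°

At s = jω = j25:
zero (s+2): 2 + j25 → |·| = √(2²+25²) = √629 ≈ 25.08, ∠ = arctan(25/2) ≈ 85.43°
zero (s+15): 15 + j25 → |·| = √(15²+25²) = √850 ≈ 29.155, ∠ = arctan(25/15) ≈ 59.04°
pole (s+3): 3 + j25 → |·| = √(3²+25²) = √634 ≈ 25.179, ∠ = arctan(25/3) ≈ 83.16°
pole (s+25): 25 + j25 → |·| = √(25²+25²) = √1250 ≈ 35.355, ∠ = arctan(25/25) ≈ 45.00°
pole (s+200): 200 + j25 → |·| = √(200²+25²) = √40625 ≈ 201.56, ∠ = arctan(25/200) ≈ 7.13°
|L| = 2 · 731.21 / 1.7943e+05 ≈ 0.0081504
Gain = 20 log₁₀(0.0081504) ≈ -41.78 dB
∠L = 144.47° − 135.29° = 9.18°

At s = jω = j360:
zero (s+2): 2 + j360 → |·| = √(2²+360²) = √129604 ≈ 360.01, ∠ = arctan(360/2) ≈ 89.68°
zero (s+15): 15 + j360 → |·| = √(15²+360²) = √129825 ≈ 360.31, ∠ = arctan(360/15) ≈ 87.61°
pole (s+3): 3 + j360 → |·| = √(3²+360²) = √129609 ≈ 360.01, ∠ = arctan(360/3) ≈ 89.52°
pole (s+25): 25 + j360 → |·| = √(25²+360²) = √130225 ≈ 360.87, ∠ = arctan(360/25) ≈ 86.03°
pole (s+200): 200 + j360 → |·| = √(200²+360²) = √169600 ≈ 411.83, ∠ = arctan(360/200) ≈ 60.95°
|L| = 2 · 1.2972e+05 / 5.3504e+07 ≈ 0.004849
Gain = 20 log₁₀(0.004849) ≈ -46.29 dB
∠L = 177.29° − 236.50° = -59.21°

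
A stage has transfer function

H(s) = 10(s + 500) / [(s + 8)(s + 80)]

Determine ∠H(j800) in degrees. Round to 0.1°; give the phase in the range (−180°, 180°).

At s = jω = j800:
zero (s+500): 500 + j800 → |·| = √(500²+800²) = √890000 ≈ 943.4, ∠ = arctan(800/500) ≈ 57.99°
pole (s+8): 8 + j800 → |·| = √(8²+800²) = √640064 ≈ 800.04, ∠ = arctan(800/8) ≈ 89.43°
pole (s+80): 80 + j800 → |·| = √(80²+800²) = √646400 ≈ 803.99, ∠ = arctan(800/80) ≈ 84.29°
∠H = 57.99° − 173.72° = -115.73°

-115.7°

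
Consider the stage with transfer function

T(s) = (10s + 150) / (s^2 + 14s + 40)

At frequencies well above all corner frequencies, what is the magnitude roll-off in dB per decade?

Each pole contributes −20 dB/decade at high frequency; each zero contributes +20 dB/decade.
Net: 1 zero(s) − 2 pole(s) → -20 dB/decade.

-20 dB/decade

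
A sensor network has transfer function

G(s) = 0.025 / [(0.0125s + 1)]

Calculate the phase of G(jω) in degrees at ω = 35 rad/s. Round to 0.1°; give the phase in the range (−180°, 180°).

At ω = 35 rad/s:
pole (1 + j35·0.0125) = 1 + j0.4375 → |·| ≈ 1.0915, ∠ ≈ 23.63°
∠G = (0°) − (23.63°) = -23.63°

-23.6°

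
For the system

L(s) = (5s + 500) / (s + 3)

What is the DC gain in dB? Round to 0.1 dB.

L(0) = 500 / 3 ≈ 166.67
20 log₁₀(166.67) ≈ 44.44 dB

44.4 dB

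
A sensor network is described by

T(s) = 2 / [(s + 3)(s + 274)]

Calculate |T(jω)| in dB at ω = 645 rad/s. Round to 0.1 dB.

At s = jω = j645:
pole (s+3): 3 + j645 → |·| = √(3²+645²) = √416034 ≈ 645.01, ∠ = arctan(645/3) ≈ 89.73°
pole (s+274): 274 + j645 → |·| = √(274²+645²) = √491101 ≈ 700.79, ∠ = arctan(645/274) ≈ 66.98°
|T| = 2 / 4.5202e+05 ≈ 4.4246e-06
Gain = 20 log₁₀(4.4246e-06) ≈ -107.08 dB

-107.1 dB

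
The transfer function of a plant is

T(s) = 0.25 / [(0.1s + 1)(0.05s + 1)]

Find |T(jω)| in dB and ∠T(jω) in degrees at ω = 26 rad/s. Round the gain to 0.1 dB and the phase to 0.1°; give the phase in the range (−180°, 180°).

-25.2 dB, -121.4°

At ω = 26 rad/s:
pole (1 + j26·0.1) = 1 + j2.6 → |·| ≈ 2.7857, ∠ ≈ 68.96°
pole (1 + j26·0.05) = 1 + j1.3 → |·| ≈ 1.6401, ∠ ≈ 52.43°
|T| = 0.25 · 1 / (2.7857 · 1.6401) ≈ 0.054719
Gain = 20 log₁₀(0.054719) ≈ -25.24 dB
∠T = (0°) − (68.96° + 52.43°) = -121.39°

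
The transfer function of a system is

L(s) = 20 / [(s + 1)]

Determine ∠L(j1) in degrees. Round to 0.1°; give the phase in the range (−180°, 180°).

-45.0°

At ω = 1 rad/s:
pole (1 + j1·1) = 1 + j1 → |·| ≈ 1.4142, ∠ ≈ 45.00°
∠L = (0°) − (45.00°) = -45.00°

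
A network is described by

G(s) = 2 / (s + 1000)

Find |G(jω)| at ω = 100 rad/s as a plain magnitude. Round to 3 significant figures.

At s = jω = j100:
pole (s+1000): 1000 + j100 → |·| = √(1000²+100²) = √1010000 ≈ 1005, ∠ = arctan(100/1000) ≈ 5.71°
|G| = 2 / 1005 ≈ 0.00199

0.00199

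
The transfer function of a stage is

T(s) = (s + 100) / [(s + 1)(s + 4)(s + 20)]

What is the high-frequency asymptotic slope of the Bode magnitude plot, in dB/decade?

-40 dB/decade

Each pole contributes −20 dB/decade at high frequency; each zero contributes +20 dB/decade.
Net: 1 zero(s) − 3 pole(s) → -40 dB/decade.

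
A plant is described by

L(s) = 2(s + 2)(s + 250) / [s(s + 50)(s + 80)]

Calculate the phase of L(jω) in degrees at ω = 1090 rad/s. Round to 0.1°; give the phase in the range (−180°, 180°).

-96.2°

At s = jω = j1090:
zero (s+2): 2 + j1090 → |·| = √(2²+1090²) = √1188104 ≈ 1090, ∠ = arctan(1090/2) ≈ 89.89°
zero (s+250): 250 + j1090 → |·| = √(250²+1090²) = √1250600 ≈ 1118.3, ∠ = arctan(1090/250) ≈ 77.08°
pole (s+50): 50 + j1090 → |·| = √(50²+1090²) = √1190600 ≈ 1091.1, ∠ = arctan(1090/50) ≈ 87.37°
pole (s+80): 80 + j1090 → |·| = √(80²+1090²) = √1194500 ≈ 1092.9, ∠ = arctan(1090/80) ≈ 85.80°
pole at origin: |s| = 1090, ∠ = 90.00° (in denominator)
∠L = 166.97° − 263.17° = -96.20°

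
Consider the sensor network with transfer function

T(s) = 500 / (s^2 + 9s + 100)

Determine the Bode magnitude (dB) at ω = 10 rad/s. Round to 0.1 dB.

14.9 dB

At s = jω = j10:
quadratic: (j10)² + 9·j10 + 100 = 0 + j90 → |·| ≈ 90, ∠ ≈ 90.00°
|T| = 500 / 90 ≈ 5.5556
Gain = 20 log₁₀(5.5556) ≈ 14.89 dB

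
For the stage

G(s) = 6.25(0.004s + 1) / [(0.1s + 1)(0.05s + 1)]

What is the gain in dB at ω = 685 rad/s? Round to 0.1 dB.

-42.2 dB

At ω = 685 rad/s:
zero (1 + j685·0.004) = 1 + j2.74 → |·| ≈ 2.9168, ∠ ≈ 69.95°
pole (1 + j685·0.1) = 1 + j68.5 → |·| ≈ 68.507, ∠ ≈ 89.16°
pole (1 + j685·0.05) = 1 + j34.25 → |·| ≈ 34.265, ∠ ≈ 88.33°
|G| = 6.25 · 2.9168 / (68.507 · 34.265) ≈ 0.0077661
Gain = 20 log₁₀(0.0077661) ≈ -42.20 dB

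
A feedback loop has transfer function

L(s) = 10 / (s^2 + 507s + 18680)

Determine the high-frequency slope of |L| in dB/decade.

Each pole contributes −20 dB/decade at high frequency; each zero contributes +20 dB/decade.
Net: 0 zero(s) − 2 pole(s) → -40 dB/decade.

-40 dB/decade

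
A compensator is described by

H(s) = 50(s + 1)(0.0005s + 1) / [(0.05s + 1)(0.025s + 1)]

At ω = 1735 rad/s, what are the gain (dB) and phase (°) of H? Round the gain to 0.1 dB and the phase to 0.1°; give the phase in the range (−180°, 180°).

29.7 dB, -47.1°

At ω = 1735 rad/s:
zero (1 + j1735·1) = 1 + j1735 → |·| ≈ 1735, ∠ ≈ 89.97°
zero (1 + j1735·0.0005) = 1 + j0.8675 → |·| ≈ 1.3238, ∠ ≈ 40.94°
pole (1 + j1735·0.05) = 1 + j86.75 → |·| ≈ 86.756, ∠ ≈ 89.34°
pole (1 + j1735·0.025) = 1 + j43.375 → |·| ≈ 43.387, ∠ ≈ 88.68°
|H| = 50 · 1735 · 1.3238 / (86.756 · 43.387) ≈ 30.509
Gain = 20 log₁₀(30.509) ≈ 29.69 dB
∠H = (89.97° + 40.94°) − (89.34° + 88.68°) = -47.11°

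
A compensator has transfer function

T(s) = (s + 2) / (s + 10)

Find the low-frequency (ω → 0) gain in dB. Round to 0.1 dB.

T(0) = 2 / 10 = 0.2
20 log₁₀(0.2) ≈ -13.98 dB

-14.0 dB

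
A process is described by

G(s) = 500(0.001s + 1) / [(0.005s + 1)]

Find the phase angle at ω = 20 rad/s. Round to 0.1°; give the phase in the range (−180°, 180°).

At ω = 20 rad/s:
zero (1 + j20·0.001) = 1 + j0.02 → |·| ≈ 1.0002, ∠ ≈ 1.15°
pole (1 + j20·0.005) = 1 + j0.1 → |·| ≈ 1.005, ∠ ≈ 5.71°
∠G = (1.15°) − (5.71°) = -4.56°

-4.6°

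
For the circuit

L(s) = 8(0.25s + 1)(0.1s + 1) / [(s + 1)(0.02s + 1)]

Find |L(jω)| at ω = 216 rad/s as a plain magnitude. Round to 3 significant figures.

9.75

At ω = 216 rad/s:
zero (1 + j216·0.25) = 1 + j54 → |·| ≈ 54.009, ∠ ≈ 88.94°
zero (1 + j216·0.1) = 1 + j21.6 → |·| ≈ 21.623, ∠ ≈ 87.35°
pole (1 + j216·1) = 1 + j216 → |·| ≈ 216, ∠ ≈ 89.73°
pole (1 + j216·0.02) = 1 + j4.32 → |·| ≈ 4.4342, ∠ ≈ 76.97°
|L| = 8 · 54.009 · 21.623 / (216 · 4.4342) ≈ 9.7545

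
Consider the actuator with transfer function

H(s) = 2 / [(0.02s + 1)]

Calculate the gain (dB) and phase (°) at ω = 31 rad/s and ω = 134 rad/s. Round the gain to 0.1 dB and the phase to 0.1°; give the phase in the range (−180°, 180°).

ω = 31: 4.6 dB, -31.8°; ω = 134: -3.1 dB, -69.5°

At ω = 31 rad/s:
pole (1 + j31·0.02) = 1 + j0.62 → |·| ≈ 1.1766, ∠ ≈ 31.80°
|H| = 2 · 1 / (1.1766) ≈ 1.6998
Gain = 20 log₁₀(1.6998) ≈ 4.61 dB
∠H = (0°) − (31.80°) = -31.80°

At ω = 134 rad/s:
pole (1 + j134·0.02) = 1 + j2.68 → |·| ≈ 2.8605, ∠ ≈ 69.54°
|H| = 2 · 1 / (2.8605) ≈ 0.69918
Gain = 20 log₁₀(0.69918) ≈ -3.11 dB
∠H = (0°) − (69.54°) = -69.54°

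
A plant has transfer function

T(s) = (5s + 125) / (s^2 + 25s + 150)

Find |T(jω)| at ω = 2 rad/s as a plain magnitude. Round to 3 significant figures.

0.813

Substitute s = j2:
Numerator: 5(j2) + 125 = 125 + j10
Denominator: (j2)^2 + 25(j2) + 150 = 146 + j50
|N| = √(125² + 10²) ≈ 125.4, ∠N ≈ 4.57°
|D| = √(146² + 50²) ≈ 154.32, ∠D ≈ 18.90°
|T| = 125.4 / 154.32 ≈ 0.8126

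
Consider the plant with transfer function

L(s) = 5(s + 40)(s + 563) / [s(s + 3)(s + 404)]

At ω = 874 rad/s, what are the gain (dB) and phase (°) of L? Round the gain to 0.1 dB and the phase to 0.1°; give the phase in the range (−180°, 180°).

-44.2 dB, -100.4°

At s = jω = j874:
zero (s+40): 40 + j874 → |·| = √(40²+874²) = √765476 ≈ 874.91, ∠ = arctan(874/40) ≈ 87.38°
zero (s+563): 563 + j874 → |·| = √(563²+874²) = √1080845 ≈ 1039.6, ∠ = arctan(874/563) ≈ 57.21°
pole (s+3): 3 + j874 → |·| = √(3²+874²) = √763885 ≈ 874.01, ∠ = arctan(874/3) ≈ 89.80°
pole (s+404): 404 + j874 → |·| = √(404²+874²) = √927092 ≈ 962.86, ∠ = arctan(874/404) ≈ 65.19°
pole at origin: |s| = 874, ∠ = 90.00° (in denominator)
|L| = 5 · 9.0956e+05 / 7.3551e+08 ≈ 0.0061832
Gain = 20 log₁₀(0.0061832) ≈ -44.18 dB
∠L = 144.59° − 244.99° = -100.40°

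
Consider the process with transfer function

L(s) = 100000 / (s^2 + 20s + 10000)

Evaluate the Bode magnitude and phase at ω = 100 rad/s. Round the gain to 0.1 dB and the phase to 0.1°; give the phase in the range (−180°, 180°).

34.0 dB, -90.0°

At s = jω = j100:
quadratic: (j100)² + 20·j100 + 10000 = 0 + j2000 → |·| ≈ 2000, ∠ ≈ 90.00°
|L| = 100000 / 2000 ≈ 50
Gain = 20 log₁₀(50) ≈ 33.98 dB
∠L = 0.00° − 90.00° = -90.00°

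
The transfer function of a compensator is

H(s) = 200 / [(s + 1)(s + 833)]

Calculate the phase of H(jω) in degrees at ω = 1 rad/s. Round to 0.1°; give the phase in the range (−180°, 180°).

-45.1°

At s = jω = j1:
pole (s+1): 1 + j1 → |·| = √(1²+1²) = √2 ≈ 1.4142, ∠ = arctan(1/1) ≈ 45.00°
pole (s+833): 833 + j1 → |·| = √(833²+1²) = √693890 ≈ 833, ∠ = arctan(1/833) ≈ 0.07°
∠H = 0.00° − 45.07° = -45.07°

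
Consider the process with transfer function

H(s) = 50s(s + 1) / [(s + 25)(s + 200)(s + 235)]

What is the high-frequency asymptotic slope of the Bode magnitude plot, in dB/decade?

Each pole contributes −20 dB/decade at high frequency; each zero contributes +20 dB/decade.
Net: 2 zero(s) − 3 pole(s) → -20 dB/decade.

-20 dB/decade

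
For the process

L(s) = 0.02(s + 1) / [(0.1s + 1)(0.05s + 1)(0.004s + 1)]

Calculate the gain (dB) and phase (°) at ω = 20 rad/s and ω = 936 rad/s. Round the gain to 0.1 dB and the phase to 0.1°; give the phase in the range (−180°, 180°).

At ω = 20 rad/s:
zero (1 + j20·1) = 1 + j20 → |·| ≈ 20.025, ∠ ≈ 87.14°
pole (1 + j20·0.1) = 1 + j2 → |·| ≈ 2.2361, ∠ ≈ 63.43°
pole (1 + j20·0.05) = 1 + j1 → |·| ≈ 1.4142, ∠ ≈ 45.00°
pole (1 + j20·0.004) = 1 + j0.08 → |·| ≈ 1.0032, ∠ ≈ 4.57°
|L| = 0.02 · 20.025 / (2.2361 · 1.4142 · 1.0032) ≈ 0.12624
Gain = 20 log₁₀(0.12624) ≈ -17.98 dB
∠L = (87.14°) − (63.43° + 45.00° + 4.57°) = -25.86°

At ω = 936 rad/s:
zero (1 + j936·1) = 1 + j936 → |·| ≈ 936, ∠ ≈ 89.94°
pole (1 + j936·0.1) = 1 + j93.6 → |·| ≈ 93.605, ∠ ≈ 89.39°
pole (1 + j936·0.05) = 1 + j46.8 → |·| ≈ 46.811, ∠ ≈ 88.78°
pole (1 + j936·0.004) = 1 + j3.744 → |·| ≈ 3.8752, ∠ ≈ 75.05°
|L| = 0.02 · 936 / (93.605 · 46.811 · 3.8752) ≈ 0.0011025
Gain = 20 log₁₀(0.0011025) ≈ -59.15 dB
∠L = (89.94°) − (89.39° + 88.78° + 75.05°) = -163.28°

ω = 20: -18.0 dB, -25.9°; ω = 936: -59.2 dB, -163.3°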